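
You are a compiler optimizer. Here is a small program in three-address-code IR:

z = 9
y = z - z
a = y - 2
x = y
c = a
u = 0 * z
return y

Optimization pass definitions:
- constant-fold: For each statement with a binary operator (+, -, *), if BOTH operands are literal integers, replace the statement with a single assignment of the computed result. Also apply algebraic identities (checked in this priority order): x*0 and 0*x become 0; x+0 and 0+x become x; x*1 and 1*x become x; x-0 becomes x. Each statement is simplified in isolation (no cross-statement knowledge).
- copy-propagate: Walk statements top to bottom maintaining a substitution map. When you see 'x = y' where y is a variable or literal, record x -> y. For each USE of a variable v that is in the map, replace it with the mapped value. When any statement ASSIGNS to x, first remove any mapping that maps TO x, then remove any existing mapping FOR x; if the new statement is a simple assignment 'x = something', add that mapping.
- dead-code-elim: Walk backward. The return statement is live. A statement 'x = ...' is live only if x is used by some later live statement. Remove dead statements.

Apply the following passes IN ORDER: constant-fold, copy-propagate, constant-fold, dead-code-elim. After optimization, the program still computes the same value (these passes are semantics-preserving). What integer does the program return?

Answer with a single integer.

Initial IR:
  z = 9
  y = z - z
  a = y - 2
  x = y
  c = a
  u = 0 * z
  return y
After constant-fold (7 stmts):
  z = 9
  y = z - z
  a = y - 2
  x = y
  c = a
  u = 0
  return y
After copy-propagate (7 stmts):
  z = 9
  y = 9 - 9
  a = y - 2
  x = y
  c = a
  u = 0
  return y
After constant-fold (7 stmts):
  z = 9
  y = 0
  a = y - 2
  x = y
  c = a
  u = 0
  return y
After dead-code-elim (2 stmts):
  y = 0
  return y
Evaluate:
  z = 9  =>  z = 9
  y = z - z  =>  y = 0
  a = y - 2  =>  a = -2
  x = y  =>  x = 0
  c = a  =>  c = -2
  u = 0 * z  =>  u = 0
  return y = 0

Answer: 0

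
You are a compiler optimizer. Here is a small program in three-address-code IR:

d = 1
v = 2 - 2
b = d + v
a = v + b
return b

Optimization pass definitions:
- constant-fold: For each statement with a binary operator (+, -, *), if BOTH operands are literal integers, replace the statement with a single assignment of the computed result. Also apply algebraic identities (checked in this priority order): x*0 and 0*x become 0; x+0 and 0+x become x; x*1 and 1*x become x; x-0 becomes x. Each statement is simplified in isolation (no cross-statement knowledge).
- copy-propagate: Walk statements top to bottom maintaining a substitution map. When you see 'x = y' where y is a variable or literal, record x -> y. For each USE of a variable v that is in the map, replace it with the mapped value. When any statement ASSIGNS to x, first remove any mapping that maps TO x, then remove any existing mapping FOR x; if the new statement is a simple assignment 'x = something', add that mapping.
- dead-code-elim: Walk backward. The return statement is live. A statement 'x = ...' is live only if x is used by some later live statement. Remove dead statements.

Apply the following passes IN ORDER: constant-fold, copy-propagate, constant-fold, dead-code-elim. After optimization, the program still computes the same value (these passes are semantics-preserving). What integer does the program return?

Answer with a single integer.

Initial IR:
  d = 1
  v = 2 - 2
  b = d + v
  a = v + b
  return b
After constant-fold (5 stmts):
  d = 1
  v = 0
  b = d + v
  a = v + b
  return b
After copy-propagate (5 stmts):
  d = 1
  v = 0
  b = 1 + 0
  a = 0 + b
  return b
After constant-fold (5 stmts):
  d = 1
  v = 0
  b = 1
  a = b
  return b
After dead-code-elim (2 stmts):
  b = 1
  return b
Evaluate:
  d = 1  =>  d = 1
  v = 2 - 2  =>  v = 0
  b = d + v  =>  b = 1
  a = v + b  =>  a = 1
  return b = 1

Answer: 1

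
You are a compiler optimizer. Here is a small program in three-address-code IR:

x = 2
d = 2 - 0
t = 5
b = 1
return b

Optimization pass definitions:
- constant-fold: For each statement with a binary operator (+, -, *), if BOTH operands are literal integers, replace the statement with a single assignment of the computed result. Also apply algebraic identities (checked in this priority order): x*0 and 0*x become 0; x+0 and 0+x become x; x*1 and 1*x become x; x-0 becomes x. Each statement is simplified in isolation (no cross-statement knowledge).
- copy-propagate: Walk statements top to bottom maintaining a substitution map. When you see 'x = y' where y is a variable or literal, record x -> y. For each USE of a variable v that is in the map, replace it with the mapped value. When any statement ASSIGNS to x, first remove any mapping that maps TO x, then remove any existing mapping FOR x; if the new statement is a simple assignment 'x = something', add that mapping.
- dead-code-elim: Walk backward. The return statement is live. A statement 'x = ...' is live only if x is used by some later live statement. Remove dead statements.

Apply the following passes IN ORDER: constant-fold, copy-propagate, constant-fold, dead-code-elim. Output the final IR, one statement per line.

Answer: return 1

Derivation:
Initial IR:
  x = 2
  d = 2 - 0
  t = 5
  b = 1
  return b
After constant-fold (5 stmts):
  x = 2
  d = 2
  t = 5
  b = 1
  return b
After copy-propagate (5 stmts):
  x = 2
  d = 2
  t = 5
  b = 1
  return 1
After constant-fold (5 stmts):
  x = 2
  d = 2
  t = 5
  b = 1
  return 1
After dead-code-elim (1 stmts):
  return 1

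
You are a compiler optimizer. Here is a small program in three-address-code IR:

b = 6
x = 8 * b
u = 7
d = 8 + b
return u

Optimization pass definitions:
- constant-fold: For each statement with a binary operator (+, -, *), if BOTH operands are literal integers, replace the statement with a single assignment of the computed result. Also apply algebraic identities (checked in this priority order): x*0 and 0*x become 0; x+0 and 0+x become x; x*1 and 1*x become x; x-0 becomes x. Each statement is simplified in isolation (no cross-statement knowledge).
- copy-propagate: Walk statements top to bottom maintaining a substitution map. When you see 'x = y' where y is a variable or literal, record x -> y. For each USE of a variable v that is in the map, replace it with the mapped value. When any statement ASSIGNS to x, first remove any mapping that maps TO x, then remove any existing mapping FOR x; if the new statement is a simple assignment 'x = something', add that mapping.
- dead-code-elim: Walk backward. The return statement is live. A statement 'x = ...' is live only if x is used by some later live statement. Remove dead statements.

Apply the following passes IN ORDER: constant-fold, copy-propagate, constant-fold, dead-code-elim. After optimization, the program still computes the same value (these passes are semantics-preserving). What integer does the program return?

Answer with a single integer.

Answer: 7

Derivation:
Initial IR:
  b = 6
  x = 8 * b
  u = 7
  d = 8 + b
  return u
After constant-fold (5 stmts):
  b = 6
  x = 8 * b
  u = 7
  d = 8 + b
  return u
After copy-propagate (5 stmts):
  b = 6
  x = 8 * 6
  u = 7
  d = 8 + 6
  return 7
After constant-fold (5 stmts):
  b = 6
  x = 48
  u = 7
  d = 14
  return 7
After dead-code-elim (1 stmts):
  return 7
Evaluate:
  b = 6  =>  b = 6
  x = 8 * b  =>  x = 48
  u = 7  =>  u = 7
  d = 8 + b  =>  d = 14
  return u = 7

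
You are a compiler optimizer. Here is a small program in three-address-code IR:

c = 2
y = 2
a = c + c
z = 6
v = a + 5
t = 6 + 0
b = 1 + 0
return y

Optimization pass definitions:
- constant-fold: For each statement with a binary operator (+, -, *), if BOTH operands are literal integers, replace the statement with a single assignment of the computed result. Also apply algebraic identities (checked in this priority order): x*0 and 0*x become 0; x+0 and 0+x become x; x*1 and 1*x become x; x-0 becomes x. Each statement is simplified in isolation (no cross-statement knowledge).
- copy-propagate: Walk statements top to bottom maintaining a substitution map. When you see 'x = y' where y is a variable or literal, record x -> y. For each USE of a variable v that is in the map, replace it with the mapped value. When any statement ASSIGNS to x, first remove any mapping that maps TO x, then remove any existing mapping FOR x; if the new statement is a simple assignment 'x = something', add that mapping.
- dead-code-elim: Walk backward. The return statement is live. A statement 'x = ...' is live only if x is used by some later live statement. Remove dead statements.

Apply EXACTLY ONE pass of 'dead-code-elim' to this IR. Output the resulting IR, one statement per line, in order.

Answer: y = 2
return y

Derivation:
Applying dead-code-elim statement-by-statement:
  [8] return y  -> KEEP (return); live=['y']
  [7] b = 1 + 0  -> DEAD (b not live)
  [6] t = 6 + 0  -> DEAD (t not live)
  [5] v = a + 5  -> DEAD (v not live)
  [4] z = 6  -> DEAD (z not live)
  [3] a = c + c  -> DEAD (a not live)
  [2] y = 2  -> KEEP; live=[]
  [1] c = 2  -> DEAD (c not live)
Result (2 stmts):
  y = 2
  return y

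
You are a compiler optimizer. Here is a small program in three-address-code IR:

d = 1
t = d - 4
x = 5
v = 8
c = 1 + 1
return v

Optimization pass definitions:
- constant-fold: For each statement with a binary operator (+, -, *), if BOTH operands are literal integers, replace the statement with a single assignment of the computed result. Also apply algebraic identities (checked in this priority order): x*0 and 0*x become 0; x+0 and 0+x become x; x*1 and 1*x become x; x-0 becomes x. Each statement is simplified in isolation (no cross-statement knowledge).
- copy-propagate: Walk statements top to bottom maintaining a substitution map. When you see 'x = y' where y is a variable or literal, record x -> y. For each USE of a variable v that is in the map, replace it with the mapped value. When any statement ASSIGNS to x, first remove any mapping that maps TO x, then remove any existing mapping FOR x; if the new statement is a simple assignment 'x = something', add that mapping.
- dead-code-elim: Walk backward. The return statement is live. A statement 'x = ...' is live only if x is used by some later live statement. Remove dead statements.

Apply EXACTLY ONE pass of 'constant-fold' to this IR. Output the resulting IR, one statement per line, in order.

Applying constant-fold statement-by-statement:
  [1] d = 1  (unchanged)
  [2] t = d - 4  (unchanged)
  [3] x = 5  (unchanged)
  [4] v = 8  (unchanged)
  [5] c = 1 + 1  -> c = 2
  [6] return v  (unchanged)
Result (6 stmts):
  d = 1
  t = d - 4
  x = 5
  v = 8
  c = 2
  return v

Answer: d = 1
t = d - 4
x = 5
v = 8
c = 2
return v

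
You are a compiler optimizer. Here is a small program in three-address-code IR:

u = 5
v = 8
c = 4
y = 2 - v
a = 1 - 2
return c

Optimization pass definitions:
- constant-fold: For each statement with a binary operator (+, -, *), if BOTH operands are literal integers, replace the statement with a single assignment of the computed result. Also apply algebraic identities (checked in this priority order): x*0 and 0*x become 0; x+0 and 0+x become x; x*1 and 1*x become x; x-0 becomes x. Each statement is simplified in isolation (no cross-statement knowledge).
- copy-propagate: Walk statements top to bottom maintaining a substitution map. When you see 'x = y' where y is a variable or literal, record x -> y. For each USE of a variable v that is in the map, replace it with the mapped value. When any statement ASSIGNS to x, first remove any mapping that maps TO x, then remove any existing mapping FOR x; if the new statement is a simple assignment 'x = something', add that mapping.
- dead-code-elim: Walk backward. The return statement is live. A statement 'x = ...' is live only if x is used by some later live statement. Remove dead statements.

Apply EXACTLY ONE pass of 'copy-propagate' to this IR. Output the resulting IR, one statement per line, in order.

Answer: u = 5
v = 8
c = 4
y = 2 - 8
a = 1 - 2
return 4

Derivation:
Applying copy-propagate statement-by-statement:
  [1] u = 5  (unchanged)
  [2] v = 8  (unchanged)
  [3] c = 4  (unchanged)
  [4] y = 2 - v  -> y = 2 - 8
  [5] a = 1 - 2  (unchanged)
  [6] return c  -> return 4
Result (6 stmts):
  u = 5
  v = 8
  c = 4
  y = 2 - 8
  a = 1 - 2
  return 4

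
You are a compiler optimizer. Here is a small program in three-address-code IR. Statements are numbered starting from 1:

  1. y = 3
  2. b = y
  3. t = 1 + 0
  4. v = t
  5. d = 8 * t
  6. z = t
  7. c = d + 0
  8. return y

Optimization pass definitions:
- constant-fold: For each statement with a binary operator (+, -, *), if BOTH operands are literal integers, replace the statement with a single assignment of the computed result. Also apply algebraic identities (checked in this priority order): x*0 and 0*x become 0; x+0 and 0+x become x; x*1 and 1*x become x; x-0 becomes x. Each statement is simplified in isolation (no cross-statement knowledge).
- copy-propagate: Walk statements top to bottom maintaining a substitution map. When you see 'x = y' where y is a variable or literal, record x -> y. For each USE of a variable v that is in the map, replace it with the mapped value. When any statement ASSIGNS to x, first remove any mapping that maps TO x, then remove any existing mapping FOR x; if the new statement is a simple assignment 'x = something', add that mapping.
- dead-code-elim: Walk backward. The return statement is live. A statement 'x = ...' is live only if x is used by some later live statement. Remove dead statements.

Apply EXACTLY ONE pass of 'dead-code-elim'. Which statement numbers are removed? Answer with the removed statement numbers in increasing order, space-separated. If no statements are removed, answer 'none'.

Backward liveness scan:
Stmt 1 'y = 3': KEEP (y is live); live-in = []
Stmt 2 'b = y': DEAD (b not in live set ['y'])
Stmt 3 't = 1 + 0': DEAD (t not in live set ['y'])
Stmt 4 'v = t': DEAD (v not in live set ['y'])
Stmt 5 'd = 8 * t': DEAD (d not in live set ['y'])
Stmt 6 'z = t': DEAD (z not in live set ['y'])
Stmt 7 'c = d + 0': DEAD (c not in live set ['y'])
Stmt 8 'return y': KEEP (return); live-in = ['y']
Removed statement numbers: [2, 3, 4, 5, 6, 7]
Surviving IR:
  y = 3
  return y

Answer: 2 3 4 5 6 7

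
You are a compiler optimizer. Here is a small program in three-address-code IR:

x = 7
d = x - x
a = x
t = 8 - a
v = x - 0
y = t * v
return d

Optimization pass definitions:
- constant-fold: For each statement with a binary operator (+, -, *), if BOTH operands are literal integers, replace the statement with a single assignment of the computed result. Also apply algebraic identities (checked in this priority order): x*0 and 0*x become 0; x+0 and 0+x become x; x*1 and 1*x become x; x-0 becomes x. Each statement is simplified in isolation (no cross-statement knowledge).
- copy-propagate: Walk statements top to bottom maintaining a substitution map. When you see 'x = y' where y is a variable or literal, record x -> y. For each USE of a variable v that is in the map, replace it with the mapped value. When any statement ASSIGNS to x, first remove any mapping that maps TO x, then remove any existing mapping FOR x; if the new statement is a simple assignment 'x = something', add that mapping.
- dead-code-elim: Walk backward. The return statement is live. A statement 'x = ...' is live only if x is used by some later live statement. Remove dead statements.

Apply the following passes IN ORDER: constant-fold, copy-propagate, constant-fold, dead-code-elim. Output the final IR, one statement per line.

Answer: d = 0
return d

Derivation:
Initial IR:
  x = 7
  d = x - x
  a = x
  t = 8 - a
  v = x - 0
  y = t * v
  return d
After constant-fold (7 stmts):
  x = 7
  d = x - x
  a = x
  t = 8 - a
  v = x
  y = t * v
  return d
After copy-propagate (7 stmts):
  x = 7
  d = 7 - 7
  a = 7
  t = 8 - 7
  v = 7
  y = t * 7
  return d
After constant-fold (7 stmts):
  x = 7
  d = 0
  a = 7
  t = 1
  v = 7
  y = t * 7
  return d
After dead-code-elim (2 stmts):
  d = 0
  return d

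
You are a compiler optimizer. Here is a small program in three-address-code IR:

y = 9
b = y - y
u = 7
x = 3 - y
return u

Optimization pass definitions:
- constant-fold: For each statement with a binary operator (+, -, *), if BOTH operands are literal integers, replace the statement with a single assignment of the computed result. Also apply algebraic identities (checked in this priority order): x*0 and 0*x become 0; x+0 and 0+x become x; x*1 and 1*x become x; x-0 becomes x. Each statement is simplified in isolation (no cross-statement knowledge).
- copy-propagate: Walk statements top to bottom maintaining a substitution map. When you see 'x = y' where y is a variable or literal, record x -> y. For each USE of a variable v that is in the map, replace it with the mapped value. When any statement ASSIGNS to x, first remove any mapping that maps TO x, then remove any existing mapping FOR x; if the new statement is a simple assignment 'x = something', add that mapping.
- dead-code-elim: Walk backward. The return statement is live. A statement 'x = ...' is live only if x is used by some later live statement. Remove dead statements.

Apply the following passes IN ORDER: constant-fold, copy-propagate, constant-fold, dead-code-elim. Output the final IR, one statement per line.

Answer: return 7

Derivation:
Initial IR:
  y = 9
  b = y - y
  u = 7
  x = 3 - y
  return u
After constant-fold (5 stmts):
  y = 9
  b = y - y
  u = 7
  x = 3 - y
  return u
After copy-propagate (5 stmts):
  y = 9
  b = 9 - 9
  u = 7
  x = 3 - 9
  return 7
After constant-fold (5 stmts):
  y = 9
  b = 0
  u = 7
  x = -6
  return 7
After dead-code-elim (1 stmts):
  return 7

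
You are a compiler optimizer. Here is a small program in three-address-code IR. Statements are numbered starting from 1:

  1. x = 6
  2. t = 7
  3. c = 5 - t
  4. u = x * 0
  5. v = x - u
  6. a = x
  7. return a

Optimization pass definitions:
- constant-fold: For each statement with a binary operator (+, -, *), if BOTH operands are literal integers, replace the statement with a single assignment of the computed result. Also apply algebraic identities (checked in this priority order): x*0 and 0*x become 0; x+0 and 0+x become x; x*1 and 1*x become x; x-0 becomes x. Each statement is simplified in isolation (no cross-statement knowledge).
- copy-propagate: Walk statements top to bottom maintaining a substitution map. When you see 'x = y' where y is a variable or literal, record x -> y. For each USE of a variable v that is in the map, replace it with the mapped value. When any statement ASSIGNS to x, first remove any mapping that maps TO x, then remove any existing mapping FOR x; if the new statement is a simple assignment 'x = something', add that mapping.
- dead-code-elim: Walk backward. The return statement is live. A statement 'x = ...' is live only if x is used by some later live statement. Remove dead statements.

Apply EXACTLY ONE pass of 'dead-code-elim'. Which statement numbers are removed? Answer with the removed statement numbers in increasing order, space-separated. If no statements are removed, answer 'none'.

Backward liveness scan:
Stmt 1 'x = 6': KEEP (x is live); live-in = []
Stmt 2 't = 7': DEAD (t not in live set ['x'])
Stmt 3 'c = 5 - t': DEAD (c not in live set ['x'])
Stmt 4 'u = x * 0': DEAD (u not in live set ['x'])
Stmt 5 'v = x - u': DEAD (v not in live set ['x'])
Stmt 6 'a = x': KEEP (a is live); live-in = ['x']
Stmt 7 'return a': KEEP (return); live-in = ['a']
Removed statement numbers: [2, 3, 4, 5]
Surviving IR:
  x = 6
  a = x
  return a

Answer: 2 3 4 5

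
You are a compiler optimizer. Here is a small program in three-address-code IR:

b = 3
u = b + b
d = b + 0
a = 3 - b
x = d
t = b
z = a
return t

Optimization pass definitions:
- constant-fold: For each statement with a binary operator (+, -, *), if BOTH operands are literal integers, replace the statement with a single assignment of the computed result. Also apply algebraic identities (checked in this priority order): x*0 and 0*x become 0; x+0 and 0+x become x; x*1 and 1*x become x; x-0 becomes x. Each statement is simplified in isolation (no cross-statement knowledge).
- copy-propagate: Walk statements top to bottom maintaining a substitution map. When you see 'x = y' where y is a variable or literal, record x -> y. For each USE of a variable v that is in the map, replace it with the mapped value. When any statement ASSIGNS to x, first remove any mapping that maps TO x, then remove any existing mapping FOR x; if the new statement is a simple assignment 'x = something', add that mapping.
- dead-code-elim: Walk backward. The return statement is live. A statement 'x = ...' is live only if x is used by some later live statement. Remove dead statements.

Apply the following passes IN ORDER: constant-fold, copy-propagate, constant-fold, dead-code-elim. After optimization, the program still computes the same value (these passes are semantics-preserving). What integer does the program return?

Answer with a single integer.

Answer: 3

Derivation:
Initial IR:
  b = 3
  u = b + b
  d = b + 0
  a = 3 - b
  x = d
  t = b
  z = a
  return t
After constant-fold (8 stmts):
  b = 3
  u = b + b
  d = b
  a = 3 - b
  x = d
  t = b
  z = a
  return t
After copy-propagate (8 stmts):
  b = 3
  u = 3 + 3
  d = 3
  a = 3 - 3
  x = 3
  t = 3
  z = a
  return 3
After constant-fold (8 stmts):
  b = 3
  u = 6
  d = 3
  a = 0
  x = 3
  t = 3
  z = a
  return 3
After dead-code-elim (1 stmts):
  return 3
Evaluate:
  b = 3  =>  b = 3
  u = b + b  =>  u = 6
  d = b + 0  =>  d = 3
  a = 3 - b  =>  a = 0
  x = d  =>  x = 3
  t = b  =>  t = 3
  z = a  =>  z = 0
  return t = 3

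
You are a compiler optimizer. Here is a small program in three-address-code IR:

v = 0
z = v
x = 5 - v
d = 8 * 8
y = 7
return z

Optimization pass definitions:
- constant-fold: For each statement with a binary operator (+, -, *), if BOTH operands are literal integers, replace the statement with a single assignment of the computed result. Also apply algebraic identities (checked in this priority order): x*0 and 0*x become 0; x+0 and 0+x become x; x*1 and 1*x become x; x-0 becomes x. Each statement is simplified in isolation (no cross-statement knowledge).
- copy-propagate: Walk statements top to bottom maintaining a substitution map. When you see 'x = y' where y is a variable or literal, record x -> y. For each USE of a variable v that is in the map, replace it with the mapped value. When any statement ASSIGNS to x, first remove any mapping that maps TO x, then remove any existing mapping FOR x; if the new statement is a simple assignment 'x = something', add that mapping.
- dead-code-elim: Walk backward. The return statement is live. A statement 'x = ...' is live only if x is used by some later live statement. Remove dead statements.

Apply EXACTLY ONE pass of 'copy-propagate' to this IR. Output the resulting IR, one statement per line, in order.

Answer: v = 0
z = 0
x = 5 - 0
d = 8 * 8
y = 7
return 0

Derivation:
Applying copy-propagate statement-by-statement:
  [1] v = 0  (unchanged)
  [2] z = v  -> z = 0
  [3] x = 5 - v  -> x = 5 - 0
  [4] d = 8 * 8  (unchanged)
  [5] y = 7  (unchanged)
  [6] return z  -> return 0
Result (6 stmts):
  v = 0
  z = 0
  x = 5 - 0
  d = 8 * 8
  y = 7
  return 0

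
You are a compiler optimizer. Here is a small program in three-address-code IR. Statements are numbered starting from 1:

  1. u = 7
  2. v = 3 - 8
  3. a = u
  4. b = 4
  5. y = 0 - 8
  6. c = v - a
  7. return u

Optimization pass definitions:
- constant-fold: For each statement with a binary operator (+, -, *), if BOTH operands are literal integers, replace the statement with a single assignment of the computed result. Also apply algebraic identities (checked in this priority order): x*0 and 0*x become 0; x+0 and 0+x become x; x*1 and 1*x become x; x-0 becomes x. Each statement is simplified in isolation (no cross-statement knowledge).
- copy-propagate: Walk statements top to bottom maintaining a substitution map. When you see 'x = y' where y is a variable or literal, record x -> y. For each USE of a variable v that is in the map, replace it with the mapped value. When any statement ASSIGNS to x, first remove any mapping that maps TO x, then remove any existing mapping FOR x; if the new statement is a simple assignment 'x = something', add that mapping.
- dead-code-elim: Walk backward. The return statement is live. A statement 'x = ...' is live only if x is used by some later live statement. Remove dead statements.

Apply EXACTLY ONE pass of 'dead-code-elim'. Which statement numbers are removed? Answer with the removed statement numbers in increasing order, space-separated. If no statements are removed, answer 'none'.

Backward liveness scan:
Stmt 1 'u = 7': KEEP (u is live); live-in = []
Stmt 2 'v = 3 - 8': DEAD (v not in live set ['u'])
Stmt 3 'a = u': DEAD (a not in live set ['u'])
Stmt 4 'b = 4': DEAD (b not in live set ['u'])
Stmt 5 'y = 0 - 8': DEAD (y not in live set ['u'])
Stmt 6 'c = v - a': DEAD (c not in live set ['u'])
Stmt 7 'return u': KEEP (return); live-in = ['u']
Removed statement numbers: [2, 3, 4, 5, 6]
Surviving IR:
  u = 7
  return u

Answer: 2 3 4 5 6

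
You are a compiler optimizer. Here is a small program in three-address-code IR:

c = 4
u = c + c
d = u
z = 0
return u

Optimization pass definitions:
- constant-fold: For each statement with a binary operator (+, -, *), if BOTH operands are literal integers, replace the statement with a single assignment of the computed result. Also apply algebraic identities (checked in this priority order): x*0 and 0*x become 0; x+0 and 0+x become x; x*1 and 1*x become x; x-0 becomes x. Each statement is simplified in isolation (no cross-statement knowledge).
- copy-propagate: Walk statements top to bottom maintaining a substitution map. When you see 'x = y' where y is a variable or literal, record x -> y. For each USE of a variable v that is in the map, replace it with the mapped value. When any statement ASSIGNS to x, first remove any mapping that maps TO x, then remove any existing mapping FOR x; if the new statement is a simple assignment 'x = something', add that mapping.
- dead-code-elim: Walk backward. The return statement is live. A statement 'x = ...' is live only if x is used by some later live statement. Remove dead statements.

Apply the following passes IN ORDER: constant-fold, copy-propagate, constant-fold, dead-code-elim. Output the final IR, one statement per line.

Initial IR:
  c = 4
  u = c + c
  d = u
  z = 0
  return u
After constant-fold (5 stmts):
  c = 4
  u = c + c
  d = u
  z = 0
  return u
After copy-propagate (5 stmts):
  c = 4
  u = 4 + 4
  d = u
  z = 0
  return u
After constant-fold (5 stmts):
  c = 4
  u = 8
  d = u
  z = 0
  return u
After dead-code-elim (2 stmts):
  u = 8
  return u

Answer: u = 8
return u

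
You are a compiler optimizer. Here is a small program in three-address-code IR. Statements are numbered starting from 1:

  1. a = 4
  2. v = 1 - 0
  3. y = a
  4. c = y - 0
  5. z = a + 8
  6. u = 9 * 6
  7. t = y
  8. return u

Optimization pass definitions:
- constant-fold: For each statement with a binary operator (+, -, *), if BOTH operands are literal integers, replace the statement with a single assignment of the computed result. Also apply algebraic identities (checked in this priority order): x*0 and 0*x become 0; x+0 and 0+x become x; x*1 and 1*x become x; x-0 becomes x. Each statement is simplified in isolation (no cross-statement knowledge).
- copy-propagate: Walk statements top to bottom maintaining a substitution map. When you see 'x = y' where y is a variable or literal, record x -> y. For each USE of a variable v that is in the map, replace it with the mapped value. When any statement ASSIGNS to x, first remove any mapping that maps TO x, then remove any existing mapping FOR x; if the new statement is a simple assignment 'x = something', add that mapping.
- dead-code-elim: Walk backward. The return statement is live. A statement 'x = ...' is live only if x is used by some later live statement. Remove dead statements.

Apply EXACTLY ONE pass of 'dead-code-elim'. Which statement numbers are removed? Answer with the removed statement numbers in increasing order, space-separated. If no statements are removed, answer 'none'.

Backward liveness scan:
Stmt 1 'a = 4': DEAD (a not in live set [])
Stmt 2 'v = 1 - 0': DEAD (v not in live set [])
Stmt 3 'y = a': DEAD (y not in live set [])
Stmt 4 'c = y - 0': DEAD (c not in live set [])
Stmt 5 'z = a + 8': DEAD (z not in live set [])
Stmt 6 'u = 9 * 6': KEEP (u is live); live-in = []
Stmt 7 't = y': DEAD (t not in live set ['u'])
Stmt 8 'return u': KEEP (return); live-in = ['u']
Removed statement numbers: [1, 2, 3, 4, 5, 7]
Surviving IR:
  u = 9 * 6
  return u

Answer: 1 2 3 4 5 7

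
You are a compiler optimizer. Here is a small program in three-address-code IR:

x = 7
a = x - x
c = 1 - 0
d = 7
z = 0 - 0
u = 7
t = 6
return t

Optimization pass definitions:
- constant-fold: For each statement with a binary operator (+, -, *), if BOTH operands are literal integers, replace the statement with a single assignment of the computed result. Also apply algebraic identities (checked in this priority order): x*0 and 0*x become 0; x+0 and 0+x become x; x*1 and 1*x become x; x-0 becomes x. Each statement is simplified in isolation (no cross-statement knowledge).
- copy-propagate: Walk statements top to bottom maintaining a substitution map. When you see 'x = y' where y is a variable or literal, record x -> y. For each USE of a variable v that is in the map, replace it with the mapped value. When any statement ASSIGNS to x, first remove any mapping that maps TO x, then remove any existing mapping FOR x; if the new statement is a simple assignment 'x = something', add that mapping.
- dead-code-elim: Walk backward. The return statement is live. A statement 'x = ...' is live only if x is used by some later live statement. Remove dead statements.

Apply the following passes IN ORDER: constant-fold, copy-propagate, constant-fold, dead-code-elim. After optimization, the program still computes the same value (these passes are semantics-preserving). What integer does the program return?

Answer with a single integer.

Initial IR:
  x = 7
  a = x - x
  c = 1 - 0
  d = 7
  z = 0 - 0
  u = 7
  t = 6
  return t
After constant-fold (8 stmts):
  x = 7
  a = x - x
  c = 1
  d = 7
  z = 0
  u = 7
  t = 6
  return t
After copy-propagate (8 stmts):
  x = 7
  a = 7 - 7
  c = 1
  d = 7
  z = 0
  u = 7
  t = 6
  return 6
After constant-fold (8 stmts):
  x = 7
  a = 0
  c = 1
  d = 7
  z = 0
  u = 7
  t = 6
  return 6
After dead-code-elim (1 stmts):
  return 6
Evaluate:
  x = 7  =>  x = 7
  a = x - x  =>  a = 0
  c = 1 - 0  =>  c = 1
  d = 7  =>  d = 7
  z = 0 - 0  =>  z = 0
  u = 7  =>  u = 7
  t = 6  =>  t = 6
  return t = 6

Answer: 6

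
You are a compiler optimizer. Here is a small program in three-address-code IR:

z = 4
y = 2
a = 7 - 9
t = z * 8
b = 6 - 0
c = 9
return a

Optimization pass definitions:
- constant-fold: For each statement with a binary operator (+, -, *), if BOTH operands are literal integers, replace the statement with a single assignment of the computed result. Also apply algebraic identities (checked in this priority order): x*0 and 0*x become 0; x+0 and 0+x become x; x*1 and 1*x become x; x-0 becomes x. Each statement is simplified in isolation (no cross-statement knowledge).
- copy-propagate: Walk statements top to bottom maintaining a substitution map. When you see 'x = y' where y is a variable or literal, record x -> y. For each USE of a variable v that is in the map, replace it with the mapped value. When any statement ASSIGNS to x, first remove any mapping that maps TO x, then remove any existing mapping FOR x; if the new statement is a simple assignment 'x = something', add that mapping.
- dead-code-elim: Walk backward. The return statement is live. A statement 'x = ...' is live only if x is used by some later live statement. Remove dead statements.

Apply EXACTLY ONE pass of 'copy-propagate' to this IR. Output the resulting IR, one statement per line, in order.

Applying copy-propagate statement-by-statement:
  [1] z = 4  (unchanged)
  [2] y = 2  (unchanged)
  [3] a = 7 - 9  (unchanged)
  [4] t = z * 8  -> t = 4 * 8
  [5] b = 6 - 0  (unchanged)
  [6] c = 9  (unchanged)
  [7] return a  (unchanged)
Result (7 stmts):
  z = 4
  y = 2
  a = 7 - 9
  t = 4 * 8
  b = 6 - 0
  c = 9
  return a

Answer: z = 4
y = 2
a = 7 - 9
t = 4 * 8
b = 6 - 0
c = 9
return a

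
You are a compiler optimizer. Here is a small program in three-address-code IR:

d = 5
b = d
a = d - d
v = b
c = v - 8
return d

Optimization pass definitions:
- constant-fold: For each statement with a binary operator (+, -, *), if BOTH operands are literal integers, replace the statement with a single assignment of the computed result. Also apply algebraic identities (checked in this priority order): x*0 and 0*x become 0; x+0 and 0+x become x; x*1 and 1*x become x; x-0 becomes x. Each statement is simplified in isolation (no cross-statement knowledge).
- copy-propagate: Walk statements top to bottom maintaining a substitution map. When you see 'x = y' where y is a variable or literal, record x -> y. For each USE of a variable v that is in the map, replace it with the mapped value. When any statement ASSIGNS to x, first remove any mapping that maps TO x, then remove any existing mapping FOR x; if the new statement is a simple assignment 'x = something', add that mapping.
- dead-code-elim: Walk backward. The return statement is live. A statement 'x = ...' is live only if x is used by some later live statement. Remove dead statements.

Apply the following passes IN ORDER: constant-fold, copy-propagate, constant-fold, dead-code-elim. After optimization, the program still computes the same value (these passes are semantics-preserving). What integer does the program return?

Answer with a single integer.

Answer: 5

Derivation:
Initial IR:
  d = 5
  b = d
  a = d - d
  v = b
  c = v - 8
  return d
After constant-fold (6 stmts):
  d = 5
  b = d
  a = d - d
  v = b
  c = v - 8
  return d
After copy-propagate (6 stmts):
  d = 5
  b = 5
  a = 5 - 5
  v = 5
  c = 5 - 8
  return 5
After constant-fold (6 stmts):
  d = 5
  b = 5
  a = 0
  v = 5
  c = -3
  return 5
After dead-code-elim (1 stmts):
  return 5
Evaluate:
  d = 5  =>  d = 5
  b = d  =>  b = 5
  a = d - d  =>  a = 0
  v = b  =>  v = 5
  c = v - 8  =>  c = -3
  return d = 5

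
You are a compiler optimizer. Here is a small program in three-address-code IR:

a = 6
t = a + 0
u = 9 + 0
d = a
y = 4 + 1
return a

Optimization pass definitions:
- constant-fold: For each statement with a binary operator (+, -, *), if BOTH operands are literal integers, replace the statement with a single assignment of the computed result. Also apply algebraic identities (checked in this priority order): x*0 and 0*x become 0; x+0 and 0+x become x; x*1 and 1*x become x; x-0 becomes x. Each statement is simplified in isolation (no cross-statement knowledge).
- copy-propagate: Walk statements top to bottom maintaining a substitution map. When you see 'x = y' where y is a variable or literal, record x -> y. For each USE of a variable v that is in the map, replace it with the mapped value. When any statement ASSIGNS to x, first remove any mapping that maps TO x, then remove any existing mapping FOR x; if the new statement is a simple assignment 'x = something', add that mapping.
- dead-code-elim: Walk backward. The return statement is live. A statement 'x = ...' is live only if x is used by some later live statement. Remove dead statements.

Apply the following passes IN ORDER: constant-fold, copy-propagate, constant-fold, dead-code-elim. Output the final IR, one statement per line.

Answer: return 6

Derivation:
Initial IR:
  a = 6
  t = a + 0
  u = 9 + 0
  d = a
  y = 4 + 1
  return a
After constant-fold (6 stmts):
  a = 6
  t = a
  u = 9
  d = a
  y = 5
  return a
After copy-propagate (6 stmts):
  a = 6
  t = 6
  u = 9
  d = 6
  y = 5
  return 6
After constant-fold (6 stmts):
  a = 6
  t = 6
  u = 9
  d = 6
  y = 5
  return 6
After dead-code-elim (1 stmts):
  return 6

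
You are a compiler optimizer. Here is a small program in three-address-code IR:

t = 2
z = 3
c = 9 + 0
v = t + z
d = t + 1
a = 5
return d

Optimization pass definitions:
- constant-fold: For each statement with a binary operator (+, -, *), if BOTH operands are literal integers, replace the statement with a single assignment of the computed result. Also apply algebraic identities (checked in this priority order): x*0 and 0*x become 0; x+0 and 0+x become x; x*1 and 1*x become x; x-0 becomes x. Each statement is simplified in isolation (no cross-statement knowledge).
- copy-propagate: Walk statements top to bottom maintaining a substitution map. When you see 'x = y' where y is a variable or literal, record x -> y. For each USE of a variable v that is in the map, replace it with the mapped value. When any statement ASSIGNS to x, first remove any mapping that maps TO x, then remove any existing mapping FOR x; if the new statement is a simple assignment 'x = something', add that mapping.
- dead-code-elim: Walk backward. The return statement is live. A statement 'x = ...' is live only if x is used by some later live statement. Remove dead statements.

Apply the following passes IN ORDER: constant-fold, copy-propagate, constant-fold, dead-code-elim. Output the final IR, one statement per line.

Initial IR:
  t = 2
  z = 3
  c = 9 + 0
  v = t + z
  d = t + 1
  a = 5
  return d
After constant-fold (7 stmts):
  t = 2
  z = 3
  c = 9
  v = t + z
  d = t + 1
  a = 5
  return d
After copy-propagate (7 stmts):
  t = 2
  z = 3
  c = 9
  v = 2 + 3
  d = 2 + 1
  a = 5
  return d
After constant-fold (7 stmts):
  t = 2
  z = 3
  c = 9
  v = 5
  d = 3
  a = 5
  return d
After dead-code-elim (2 stmts):
  d = 3
  return d

Answer: d = 3
return d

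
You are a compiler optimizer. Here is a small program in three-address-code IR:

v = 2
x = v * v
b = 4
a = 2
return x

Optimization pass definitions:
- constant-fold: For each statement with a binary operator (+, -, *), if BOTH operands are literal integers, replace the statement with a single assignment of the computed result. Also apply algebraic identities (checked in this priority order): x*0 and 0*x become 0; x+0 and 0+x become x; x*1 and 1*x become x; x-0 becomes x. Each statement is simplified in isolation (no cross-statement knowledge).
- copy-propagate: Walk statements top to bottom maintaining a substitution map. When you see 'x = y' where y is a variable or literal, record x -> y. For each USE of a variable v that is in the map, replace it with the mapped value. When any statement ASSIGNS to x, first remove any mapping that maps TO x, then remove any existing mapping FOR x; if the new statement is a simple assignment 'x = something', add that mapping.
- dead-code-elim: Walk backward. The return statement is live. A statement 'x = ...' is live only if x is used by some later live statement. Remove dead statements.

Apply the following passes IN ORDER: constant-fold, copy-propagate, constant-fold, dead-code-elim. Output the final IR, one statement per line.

Answer: x = 4
return x

Derivation:
Initial IR:
  v = 2
  x = v * v
  b = 4
  a = 2
  return x
After constant-fold (5 stmts):
  v = 2
  x = v * v
  b = 4
  a = 2
  return x
After copy-propagate (5 stmts):
  v = 2
  x = 2 * 2
  b = 4
  a = 2
  return x
After constant-fold (5 stmts):
  v = 2
  x = 4
  b = 4
  a = 2
  return x
After dead-code-elim (2 stmts):
  x = 4
  return x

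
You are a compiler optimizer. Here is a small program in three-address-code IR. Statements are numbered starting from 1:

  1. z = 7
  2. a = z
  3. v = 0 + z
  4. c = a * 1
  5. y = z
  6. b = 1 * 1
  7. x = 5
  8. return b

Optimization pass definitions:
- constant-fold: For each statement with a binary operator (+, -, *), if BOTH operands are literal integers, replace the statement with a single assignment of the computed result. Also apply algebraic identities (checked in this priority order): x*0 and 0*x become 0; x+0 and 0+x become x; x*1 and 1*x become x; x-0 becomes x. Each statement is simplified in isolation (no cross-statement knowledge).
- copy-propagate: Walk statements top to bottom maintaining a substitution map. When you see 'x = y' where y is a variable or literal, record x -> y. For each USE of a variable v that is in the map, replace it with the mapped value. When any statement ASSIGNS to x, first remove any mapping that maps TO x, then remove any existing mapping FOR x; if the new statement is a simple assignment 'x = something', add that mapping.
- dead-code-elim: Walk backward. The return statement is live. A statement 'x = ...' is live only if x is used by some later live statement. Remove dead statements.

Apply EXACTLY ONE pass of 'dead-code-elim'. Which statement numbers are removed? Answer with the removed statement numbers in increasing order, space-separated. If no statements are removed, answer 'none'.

Answer: 1 2 3 4 5 7

Derivation:
Backward liveness scan:
Stmt 1 'z = 7': DEAD (z not in live set [])
Stmt 2 'a = z': DEAD (a not in live set [])
Stmt 3 'v = 0 + z': DEAD (v not in live set [])
Stmt 4 'c = a * 1': DEAD (c not in live set [])
Stmt 5 'y = z': DEAD (y not in live set [])
Stmt 6 'b = 1 * 1': KEEP (b is live); live-in = []
Stmt 7 'x = 5': DEAD (x not in live set ['b'])
Stmt 8 'return b': KEEP (return); live-in = ['b']
Removed statement numbers: [1, 2, 3, 4, 5, 7]
Surviving IR:
  b = 1 * 1
  return b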